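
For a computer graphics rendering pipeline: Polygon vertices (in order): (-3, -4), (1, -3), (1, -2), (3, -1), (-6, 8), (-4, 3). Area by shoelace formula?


Shoelace sum: ((-3)*(-3) - 1*(-4)) + (1*(-2) - 1*(-3)) + (1*(-1) - 3*(-2)) + (3*8 - (-6)*(-1)) + ((-6)*3 - (-4)*8) + ((-4)*(-4) - (-3)*3)
= 76
Area = |76|/2 = 38

38


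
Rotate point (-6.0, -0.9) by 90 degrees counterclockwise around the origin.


90° CCW: (x,y) -> (-y, x)
(-6,-0.9) -> (0.9, -6)

(0.9, -6)


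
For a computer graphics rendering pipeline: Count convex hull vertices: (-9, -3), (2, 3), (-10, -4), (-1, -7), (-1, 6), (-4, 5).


Convex hull vertices (CCW): (-10, -4), (-1, -7), (2, 3), (-1, 6), (-4, 5)
Count = 5

5


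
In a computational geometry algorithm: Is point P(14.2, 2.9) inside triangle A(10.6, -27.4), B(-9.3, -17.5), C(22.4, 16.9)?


Cross products: AB x AP = -638.61, BC x BP = -161.72, CA x CP = -198.06
All same sign? yes

Yes, inside


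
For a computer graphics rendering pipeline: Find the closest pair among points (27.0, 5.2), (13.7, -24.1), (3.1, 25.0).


d(P0,P1) = 32.1773, d(P0,P2) = 31.0363, d(P1,P2) = 50.2312
Closest: P0 and P2

Closest pair: (27.0, 5.2) and (3.1, 25.0), distance = 31.0363


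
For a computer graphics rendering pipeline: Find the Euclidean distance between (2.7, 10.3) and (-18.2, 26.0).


dx=-20.9, dy=15.7
d^2 = (-20.9)^2 + 15.7^2 = 683.3
d = sqrt(683.3) = 26.14

26.14


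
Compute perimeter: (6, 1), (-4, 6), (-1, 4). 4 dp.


Sides: (6, 1)->(-4, 6): sqrt(125) = 11.18034, (-4, 6)->(-1, 4): sqrt(13) = 3.605551, (-1, 4)->(6, 1): sqrt(58) = 7.615773
Sum = 22.401664
Perimeter = 22.4017

22.4017


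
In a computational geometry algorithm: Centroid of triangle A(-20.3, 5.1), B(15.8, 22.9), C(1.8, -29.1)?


Centroid = ((x_A+x_B+x_C)/3, (y_A+y_B+y_C)/3)
= (((-20.3)+15.8+1.8)/3, (5.1+22.9+(-29.1))/3)
= (-0.9, -0.3667)

(-0.9, -0.3667)


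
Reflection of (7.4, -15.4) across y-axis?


Reflection over y-axis: (x,y) -> (-x,y)
(7.4, -15.4) -> (-7.4, -15.4)

(-7.4, -15.4)


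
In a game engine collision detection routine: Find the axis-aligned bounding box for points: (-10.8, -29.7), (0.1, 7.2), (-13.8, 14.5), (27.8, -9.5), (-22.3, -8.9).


x range: [-22.3, 27.8]
y range: [-29.7, 14.5]
Bounding box: (-22.3,-29.7) to (27.8,14.5)

(-22.3,-29.7) to (27.8,14.5)


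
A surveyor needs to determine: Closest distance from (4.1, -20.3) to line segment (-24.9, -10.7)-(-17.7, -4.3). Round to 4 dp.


Project P onto AB: t = 1 (clamped to [0,1])
Closest point on segment: (-17.7, -4.3)
Distance: 27.0414

27.0414


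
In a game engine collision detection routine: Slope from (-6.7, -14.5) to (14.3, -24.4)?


slope = (y2-y1)/(x2-x1) = ((-24.4)-(-14.5))/(14.3-(-6.7)) = (-9.9)/21 = -0.4714

-0.4714


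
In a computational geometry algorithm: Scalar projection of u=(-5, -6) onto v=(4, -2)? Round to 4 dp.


u.v = -8, |v| = sqrt(20) = 4.4721
Scalar projection = u.v / |v| = -8 / sqrt(20) = -1.7889

-1.7889


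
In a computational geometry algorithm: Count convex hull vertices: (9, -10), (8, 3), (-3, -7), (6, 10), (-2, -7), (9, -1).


Convex hull vertices (CCW): (-3, -7), (9, -10), (9, -1), (8, 3), (6, 10)
Count = 5

5


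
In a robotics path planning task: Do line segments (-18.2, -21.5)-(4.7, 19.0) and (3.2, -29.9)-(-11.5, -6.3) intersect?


Cross products: d1=381.56, d2=-754.23, d3=-1059.06, d4=76.73
d1*d2 < 0 and d3*d4 < 0? yes

Yes, they intersect


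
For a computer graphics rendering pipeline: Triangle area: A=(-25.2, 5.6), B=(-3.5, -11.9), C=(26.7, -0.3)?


Area = |x_A(y_B-y_C) + x_B(y_C-y_A) + x_C(y_A-y_B)|/2
= |292.32 + 20.65 + 467.25|/2
= 780.22/2 = 390.11

390.11


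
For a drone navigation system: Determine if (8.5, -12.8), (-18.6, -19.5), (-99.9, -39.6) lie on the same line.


Cross product: ((-18.6)-8.5)*((-39.6)-(-12.8)) - ((-19.5)-(-12.8))*((-99.9)-8.5)
= 0

Yes, collinear


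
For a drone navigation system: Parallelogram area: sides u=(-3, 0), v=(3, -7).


|u x v| = |(-3)*(-7) - 0*3|
= |21 - 0| = 21

21


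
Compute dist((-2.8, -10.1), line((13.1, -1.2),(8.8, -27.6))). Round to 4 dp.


|cross product| = 381.49
|line direction| = sqrt(715.45) = 26.7479
Distance = 381.49/sqrt(715.45) = 14.2624

14.2624


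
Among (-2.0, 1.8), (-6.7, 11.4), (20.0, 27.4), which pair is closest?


d(P0,P1) = 10.6888, d(P0,P2) = 33.7544, d(P1,P2) = 31.127
Closest: P0 and P1

Closest pair: (-2.0, 1.8) and (-6.7, 11.4), distance = 10.6888


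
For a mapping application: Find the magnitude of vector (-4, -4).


|u| = sqrt((-4)^2 + (-4)^2) = sqrt(32) = 5.6569

5.6569


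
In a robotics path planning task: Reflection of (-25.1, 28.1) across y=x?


Reflection over y=x: (x,y) -> (y,x)
(-25.1, 28.1) -> (28.1, -25.1)

(28.1, -25.1)


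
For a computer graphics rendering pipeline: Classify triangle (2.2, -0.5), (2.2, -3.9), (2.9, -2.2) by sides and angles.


Side lengths squared: AB^2=11.56, BC^2=3.38, CA^2=3.38
Sorted: [3.38, 3.38, 11.56]
By sides: Isosceles, By angles: Obtuse

Isosceles, Obtuse


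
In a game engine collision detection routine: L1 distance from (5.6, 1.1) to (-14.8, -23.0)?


|5.6-(-14.8)| + |1.1-(-23)| = 20.4 + 24.1 = 44.5

44.5


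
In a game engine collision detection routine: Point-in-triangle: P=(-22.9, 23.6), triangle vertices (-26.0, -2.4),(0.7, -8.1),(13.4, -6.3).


Cross products: AB x AP = 711.87, BC x BP = 445.07, CA x CP = -1036.49
All same sign? no

No, outside


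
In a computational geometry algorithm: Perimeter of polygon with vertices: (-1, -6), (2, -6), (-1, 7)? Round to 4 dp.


Sides: (-1, -6)->(2, -6): sqrt(9) = 3, (2, -6)->(-1, 7): sqrt(178) = 13.341664, (-1, 7)->(-1, -6): sqrt(169) = 13
Sum = 29.341664
Perimeter = 29.3417

29.3417


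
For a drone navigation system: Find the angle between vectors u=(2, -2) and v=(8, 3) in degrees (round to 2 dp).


u.v = 10, |u| = sqrt(8) = 2.8284, |v| = sqrt(73) = 8.544
cos(theta) = u.v/(|u||v|) = 10/sqrt(584) = 0.413803
theta = acos(0.413803) = 65.56 degrees

65.56 degrees


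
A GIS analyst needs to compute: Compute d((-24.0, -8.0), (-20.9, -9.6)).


dx=3.1, dy=-1.6
d^2 = 3.1^2 + (-1.6)^2 = 12.17
d = sqrt(12.17) = 3.4886

3.4886


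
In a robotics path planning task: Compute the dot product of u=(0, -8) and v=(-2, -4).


u . v = u_x*v_x + u_y*v_y = 0*(-2) + (-8)*(-4)
= 0 + 32 = 32

32


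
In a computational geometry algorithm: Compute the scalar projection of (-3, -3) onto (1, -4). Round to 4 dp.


u.v = 9, |v| = sqrt(17) = 4.1231
Scalar projection = u.v / |v| = 9 / sqrt(17) = 2.1828

2.1828


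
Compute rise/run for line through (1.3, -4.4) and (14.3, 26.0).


slope = (y2-y1)/(x2-x1) = (26-(-4.4))/(14.3-1.3) = 30.4/13 = 2.3385

2.3385


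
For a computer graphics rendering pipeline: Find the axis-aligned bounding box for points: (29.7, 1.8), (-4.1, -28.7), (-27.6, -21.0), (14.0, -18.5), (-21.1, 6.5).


x range: [-27.6, 29.7]
y range: [-28.7, 6.5]
Bounding box: (-27.6,-28.7) to (29.7,6.5)

(-27.6,-28.7) to (29.7,6.5)


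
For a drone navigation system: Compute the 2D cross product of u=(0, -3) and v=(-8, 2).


u x v = u_x*v_y - u_y*v_x = 0*2 - (-3)*(-8)
= 0 - 24 = -24

-24


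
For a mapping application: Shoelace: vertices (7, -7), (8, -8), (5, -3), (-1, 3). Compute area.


Shoelace sum: (7*(-8) - 8*(-7)) + (8*(-3) - 5*(-8)) + (5*3 - (-1)*(-3)) + ((-1)*(-7) - 7*3)
= 14
Area = |14|/2 = 7

7


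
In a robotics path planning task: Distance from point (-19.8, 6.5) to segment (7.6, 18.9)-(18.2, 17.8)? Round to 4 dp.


Project P onto AB: t = 0 (clamped to [0,1])
Closest point on segment: (7.6, 18.9)
Distance: 30.0752

30.0752


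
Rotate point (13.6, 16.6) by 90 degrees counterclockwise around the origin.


90° CCW: (x,y) -> (-y, x)
(13.6,16.6) -> (-16.6, 13.6)

(-16.6, 13.6)


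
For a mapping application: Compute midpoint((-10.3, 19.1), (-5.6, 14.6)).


M = (((-10.3)+(-5.6))/2, (19.1+14.6)/2)
= (-7.95, 16.85)

(-7.95, 16.85)


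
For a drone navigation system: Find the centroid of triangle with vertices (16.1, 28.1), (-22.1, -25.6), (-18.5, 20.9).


Centroid = ((x_A+x_B+x_C)/3, (y_A+y_B+y_C)/3)
= ((16.1+(-22.1)+(-18.5))/3, (28.1+(-25.6)+20.9)/3)
= (-8.1667, 7.8)

(-8.1667, 7.8)


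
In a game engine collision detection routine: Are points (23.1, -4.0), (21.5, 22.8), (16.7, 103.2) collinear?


Cross product: (21.5-23.1)*(103.2-(-4)) - (22.8-(-4))*(16.7-23.1)
= 0

Yes, collinear


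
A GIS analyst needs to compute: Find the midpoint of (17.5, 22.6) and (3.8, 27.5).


M = ((17.5+3.8)/2, (22.6+27.5)/2)
= (10.65, 25.05)

(10.65, 25.05)


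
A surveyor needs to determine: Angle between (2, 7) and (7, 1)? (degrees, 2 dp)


u.v = 21, |u| = sqrt(53) = 7.2801, |v| = sqrt(50) = 7.0711
cos(theta) = u.v/(|u||v|) = 21/sqrt(2650) = 0.40794
theta = acos(0.40794) = 65.92 degrees

65.92 degrees


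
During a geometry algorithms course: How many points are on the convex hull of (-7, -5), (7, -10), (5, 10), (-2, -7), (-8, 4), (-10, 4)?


Convex hull vertices (CCW): (-10, 4), (-7, -5), (-2, -7), (7, -10), (5, 10)
Count = 5

5


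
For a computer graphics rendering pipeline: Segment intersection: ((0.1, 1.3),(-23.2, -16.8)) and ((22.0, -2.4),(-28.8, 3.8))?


Cross products: d1=-52.18, d2=1011.76, d3=482.6, d4=-581.34
d1*d2 < 0 and d3*d4 < 0? yes

Yes, they intersect


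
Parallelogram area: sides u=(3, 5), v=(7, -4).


|u x v| = |3*(-4) - 5*7|
= |(-12) - 35| = 47

47


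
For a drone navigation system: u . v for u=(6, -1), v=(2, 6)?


u . v = u_x*v_x + u_y*v_y = 6*2 + (-1)*6
= 12 + (-6) = 6

6


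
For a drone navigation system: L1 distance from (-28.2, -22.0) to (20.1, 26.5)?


|(-28.2)-20.1| + |(-22)-26.5| = 48.3 + 48.5 = 96.8

96.8


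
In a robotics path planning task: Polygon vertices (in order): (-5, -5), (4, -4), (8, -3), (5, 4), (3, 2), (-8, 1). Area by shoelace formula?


Shoelace sum: ((-5)*(-4) - 4*(-5)) + (4*(-3) - 8*(-4)) + (8*4 - 5*(-3)) + (5*2 - 3*4) + (3*1 - (-8)*2) + ((-8)*(-5) - (-5)*1)
= 169
Area = |169|/2 = 84.5

84.5


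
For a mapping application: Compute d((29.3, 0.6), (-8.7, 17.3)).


dx=-38, dy=16.7
d^2 = (-38)^2 + 16.7^2 = 1722.89
d = sqrt(1722.89) = 41.5077

41.5077


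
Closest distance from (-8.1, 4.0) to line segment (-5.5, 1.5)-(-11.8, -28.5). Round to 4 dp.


Project P onto AB: t = 0 (clamped to [0,1])
Closest point on segment: (-5.5, 1.5)
Distance: 3.6069

3.6069


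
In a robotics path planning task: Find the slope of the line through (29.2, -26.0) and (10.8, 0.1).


slope = (y2-y1)/(x2-x1) = (0.1-(-26))/(10.8-29.2) = 26.1/(-18.4) = -1.4185

-1.4185


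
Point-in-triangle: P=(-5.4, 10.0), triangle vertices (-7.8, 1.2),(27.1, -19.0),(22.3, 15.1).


Cross products: AB x AP = 355.6, BC x BP = 969.05, CA x CP = -231.52
All same sign? no

No, outside


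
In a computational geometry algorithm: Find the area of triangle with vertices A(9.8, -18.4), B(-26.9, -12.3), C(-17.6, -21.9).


Area = |x_A(y_B-y_C) + x_B(y_C-y_A) + x_C(y_A-y_B)|/2
= |94.08 + 94.15 + 107.36|/2
= 295.59/2 = 147.795

147.795


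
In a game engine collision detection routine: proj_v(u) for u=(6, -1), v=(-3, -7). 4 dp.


u.v = -11, |v| = sqrt(58) = 7.6158
Scalar projection = u.v / |v| = -11 / sqrt(58) = -1.4444

-1.4444


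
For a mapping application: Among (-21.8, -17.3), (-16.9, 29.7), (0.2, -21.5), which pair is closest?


d(P0,P1) = 47.2547, d(P0,P2) = 22.3973, d(P1,P2) = 53.9801
Closest: P0 and P2

Closest pair: (-21.8, -17.3) and (0.2, -21.5), distance = 22.3973


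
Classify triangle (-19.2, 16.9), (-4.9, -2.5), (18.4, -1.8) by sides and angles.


Side lengths squared: AB^2=580.85, BC^2=543.38, CA^2=1763.45
Sorted: [543.38, 580.85, 1763.45]
By sides: Scalene, By angles: Obtuse

Scalene, Obtuse


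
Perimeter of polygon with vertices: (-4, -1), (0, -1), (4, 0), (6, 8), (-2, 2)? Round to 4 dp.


Sides: (-4, -1)->(0, -1): sqrt(16) = 4, (0, -1)->(4, 0): sqrt(17) = 4.123106, (4, 0)->(6, 8): sqrt(68) = 8.246211, (6, 8)->(-2, 2): sqrt(100) = 10, (-2, 2)->(-4, -1): sqrt(13) = 3.605551
Sum = 29.974868
Perimeter = 29.9749

29.9749


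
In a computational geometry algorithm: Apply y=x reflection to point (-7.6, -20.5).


Reflection over y=x: (x,y) -> (y,x)
(-7.6, -20.5) -> (-20.5, -7.6)

(-20.5, -7.6)


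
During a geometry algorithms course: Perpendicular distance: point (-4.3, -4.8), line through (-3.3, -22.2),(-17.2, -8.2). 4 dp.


|cross product| = 227.86
|line direction| = sqrt(389.21) = 19.7284
Distance = 227.86/sqrt(389.21) = 11.5498

11.5498


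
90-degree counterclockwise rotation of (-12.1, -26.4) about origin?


90° CCW: (x,y) -> (-y, x)
(-12.1,-26.4) -> (26.4, -12.1)

(26.4, -12.1)


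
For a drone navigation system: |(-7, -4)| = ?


|u| = sqrt((-7)^2 + (-4)^2) = sqrt(65) = 8.0623

8.0623


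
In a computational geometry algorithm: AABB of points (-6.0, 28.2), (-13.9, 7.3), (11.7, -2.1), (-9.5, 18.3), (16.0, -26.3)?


x range: [-13.9, 16]
y range: [-26.3, 28.2]
Bounding box: (-13.9,-26.3) to (16,28.2)

(-13.9,-26.3) to (16,28.2)


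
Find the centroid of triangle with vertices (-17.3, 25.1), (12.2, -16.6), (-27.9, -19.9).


Centroid = ((x_A+x_B+x_C)/3, (y_A+y_B+y_C)/3)
= (((-17.3)+12.2+(-27.9))/3, (25.1+(-16.6)+(-19.9))/3)
= (-11, -3.8)

(-11, -3.8)


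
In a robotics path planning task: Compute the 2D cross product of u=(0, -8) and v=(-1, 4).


u x v = u_x*v_y - u_y*v_x = 0*4 - (-8)*(-1)
= 0 - 8 = -8

-8


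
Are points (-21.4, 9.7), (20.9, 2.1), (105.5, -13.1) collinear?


Cross product: (20.9-(-21.4))*((-13.1)-9.7) - (2.1-9.7)*(105.5-(-21.4))
= 0

Yes, collinear


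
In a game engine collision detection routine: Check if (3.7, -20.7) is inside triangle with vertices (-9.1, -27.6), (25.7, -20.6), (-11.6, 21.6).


Cross products: AB x AP = 150.52, BC x BP = 932.13, CA x CP = 647.01
All same sign? yes

Yes, inside


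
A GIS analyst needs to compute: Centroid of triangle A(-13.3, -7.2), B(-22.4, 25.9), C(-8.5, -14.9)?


Centroid = ((x_A+x_B+x_C)/3, (y_A+y_B+y_C)/3)
= (((-13.3)+(-22.4)+(-8.5))/3, ((-7.2)+25.9+(-14.9))/3)
= (-14.7333, 1.2667)

(-14.7333, 1.2667)


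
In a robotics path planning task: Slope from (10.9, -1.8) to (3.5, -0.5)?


slope = (y2-y1)/(x2-x1) = ((-0.5)-(-1.8))/(3.5-10.9) = 1.3/(-7.4) = -0.1757

-0.1757


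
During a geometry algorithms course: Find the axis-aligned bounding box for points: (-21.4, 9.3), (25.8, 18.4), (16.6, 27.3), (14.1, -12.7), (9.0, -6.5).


x range: [-21.4, 25.8]
y range: [-12.7, 27.3]
Bounding box: (-21.4,-12.7) to (25.8,27.3)

(-21.4,-12.7) to (25.8,27.3)


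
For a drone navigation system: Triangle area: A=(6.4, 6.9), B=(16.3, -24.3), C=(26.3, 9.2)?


Area = |x_A(y_B-y_C) + x_B(y_C-y_A) + x_C(y_A-y_B)|/2
= |(-214.4) + 37.49 + 820.56|/2
= 643.65/2 = 321.825

321.825


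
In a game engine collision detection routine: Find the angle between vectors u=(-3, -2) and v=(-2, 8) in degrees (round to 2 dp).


u.v = -10, |u| = sqrt(13) = 3.6056, |v| = sqrt(68) = 8.2462
cos(theta) = u.v/(|u||v|) = -10/sqrt(884) = -0.336336
theta = acos(-0.336336) = 109.65 degrees

109.65 degrees


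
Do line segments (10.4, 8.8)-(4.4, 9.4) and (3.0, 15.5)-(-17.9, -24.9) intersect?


Cross products: d1=438.99, d2=184.05, d3=-35.76, d4=219.18
d1*d2 < 0 and d3*d4 < 0? no

No, they don't intersect


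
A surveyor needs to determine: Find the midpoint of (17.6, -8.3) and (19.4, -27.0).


M = ((17.6+19.4)/2, ((-8.3)+(-27))/2)
= (18.5, -17.65)

(18.5, -17.65)


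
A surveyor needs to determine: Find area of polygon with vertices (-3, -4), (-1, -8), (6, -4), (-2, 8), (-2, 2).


Shoelace sum: ((-3)*(-8) - (-1)*(-4)) + ((-1)*(-4) - 6*(-8)) + (6*8 - (-2)*(-4)) + ((-2)*2 - (-2)*8) + ((-2)*(-4) - (-3)*2)
= 138
Area = |138|/2 = 69

69


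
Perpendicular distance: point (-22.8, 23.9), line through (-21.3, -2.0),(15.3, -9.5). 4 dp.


|cross product| = 936.69
|line direction| = sqrt(1395.81) = 37.3605
Distance = 936.69/sqrt(1395.81) = 25.0716

25.0716


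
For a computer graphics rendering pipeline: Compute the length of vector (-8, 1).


|u| = sqrt((-8)^2 + 1^2) = sqrt(65) = 8.0623

8.0623


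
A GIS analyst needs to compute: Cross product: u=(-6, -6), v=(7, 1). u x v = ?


u x v = u_x*v_y - u_y*v_x = (-6)*1 - (-6)*7
= (-6) - (-42) = 36

36


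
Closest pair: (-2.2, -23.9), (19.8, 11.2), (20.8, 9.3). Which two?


d(P0,P1) = 41.4248, d(P0,P2) = 40.3886, d(P1,P2) = 2.1471
Closest: P1 and P2

Closest pair: (19.8, 11.2) and (20.8, 9.3), distance = 2.1471


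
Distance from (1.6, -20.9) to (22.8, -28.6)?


dx=21.2, dy=-7.7
d^2 = 21.2^2 + (-7.7)^2 = 508.73
d = sqrt(508.73) = 22.555

22.555


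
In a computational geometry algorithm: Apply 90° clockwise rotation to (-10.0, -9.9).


90° CW: (x,y) -> (y, -x)
(-10,-9.9) -> (-9.9, 10)

(-9.9, 10)


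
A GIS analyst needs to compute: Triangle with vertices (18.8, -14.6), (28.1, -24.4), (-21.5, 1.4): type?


Side lengths squared: AB^2=182.53, BC^2=3125.8, CA^2=1880.09
Sorted: [182.53, 1880.09, 3125.8]
By sides: Scalene, By angles: Obtuse

Scalene, Obtuse


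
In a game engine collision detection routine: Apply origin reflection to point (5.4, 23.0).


Reflection over origin: (x,y) -> (-x,-y)
(5.4, 23) -> (-5.4, -23)

(-5.4, -23)


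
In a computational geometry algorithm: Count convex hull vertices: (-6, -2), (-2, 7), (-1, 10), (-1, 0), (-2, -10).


Convex hull vertices (CCW): (-6, -2), (-2, -10), (-1, 0), (-1, 10)
Count = 4

4


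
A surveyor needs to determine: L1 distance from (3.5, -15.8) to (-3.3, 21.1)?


|3.5-(-3.3)| + |(-15.8)-21.1| = 6.8 + 36.9 = 43.7

43.7


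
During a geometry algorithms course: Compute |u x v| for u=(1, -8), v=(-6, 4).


|u x v| = |1*4 - (-8)*(-6)|
= |4 - 48| = 44

44


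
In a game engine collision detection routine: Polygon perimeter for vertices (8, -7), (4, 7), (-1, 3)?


Sides: (8, -7)->(4, 7): sqrt(212) = 14.56022, (4, 7)->(-1, 3): sqrt(41) = 6.403124, (-1, 3)->(8, -7): sqrt(181) = 13.453624
Sum = 34.416968
Perimeter = 34.417

34.417


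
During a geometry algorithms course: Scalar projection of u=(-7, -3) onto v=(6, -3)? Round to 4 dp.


u.v = -33, |v| = sqrt(45) = 6.7082
Scalar projection = u.v / |v| = -33 / sqrt(45) = -4.9193

-4.9193


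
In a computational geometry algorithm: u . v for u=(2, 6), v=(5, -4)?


u . v = u_x*v_x + u_y*v_y = 2*5 + 6*(-4)
= 10 + (-24) = -14

-14


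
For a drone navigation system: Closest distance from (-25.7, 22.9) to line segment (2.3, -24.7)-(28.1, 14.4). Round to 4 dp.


Project P onto AB: t = 0.5189 (clamped to [0,1])
Closest point on segment: (15.6883, -4.4099)
Distance: 49.5866

49.5866


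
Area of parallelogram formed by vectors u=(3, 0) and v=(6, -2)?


|u x v| = |3*(-2) - 0*6|
= |(-6) - 0| = 6

6


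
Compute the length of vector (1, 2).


|u| = sqrt(1^2 + 2^2) = sqrt(5) = 2.2361

2.2361


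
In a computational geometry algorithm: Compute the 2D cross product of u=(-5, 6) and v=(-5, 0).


u x v = u_x*v_y - u_y*v_x = (-5)*0 - 6*(-5)
= 0 - (-30) = 30

30


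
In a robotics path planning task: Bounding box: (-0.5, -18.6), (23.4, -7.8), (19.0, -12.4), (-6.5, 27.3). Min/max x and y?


x range: [-6.5, 23.4]
y range: [-18.6, 27.3]
Bounding box: (-6.5,-18.6) to (23.4,27.3)

(-6.5,-18.6) to (23.4,27.3)


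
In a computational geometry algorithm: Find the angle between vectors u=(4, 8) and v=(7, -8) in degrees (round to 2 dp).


u.v = -36, |u| = sqrt(80) = 8.9443, |v| = sqrt(113) = 10.6301
cos(theta) = u.v/(|u||v|) = -36/sqrt(9040) = -0.378633
theta = acos(-0.378633) = 112.25 degrees

112.25 degrees


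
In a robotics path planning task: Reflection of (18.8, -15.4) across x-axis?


Reflection over x-axis: (x,y) -> (x,-y)
(18.8, -15.4) -> (18.8, 15.4)

(18.8, 15.4)


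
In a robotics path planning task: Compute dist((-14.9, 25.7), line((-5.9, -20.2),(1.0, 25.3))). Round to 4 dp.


|cross product| = 726.21
|line direction| = sqrt(2117.86) = 46.0202
Distance = 726.21/sqrt(2117.86) = 15.7802

15.7802


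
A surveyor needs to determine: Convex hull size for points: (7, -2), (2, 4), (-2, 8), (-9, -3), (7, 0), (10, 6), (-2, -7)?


Convex hull vertices (CCW): (-9, -3), (-2, -7), (7, -2), (10, 6), (-2, 8)
Count = 5

5


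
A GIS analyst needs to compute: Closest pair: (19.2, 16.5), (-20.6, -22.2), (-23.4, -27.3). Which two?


d(P0,P1) = 55.5133, d(P0,P2) = 61.0999, d(P1,P2) = 5.8181
Closest: P1 and P2

Closest pair: (-20.6, -22.2) and (-23.4, -27.3), distance = 5.8181


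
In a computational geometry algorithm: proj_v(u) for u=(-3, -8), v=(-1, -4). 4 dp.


u.v = 35, |v| = sqrt(17) = 4.1231
Scalar projection = u.v / |v| = 35 / sqrt(17) = 8.4887

8.4887


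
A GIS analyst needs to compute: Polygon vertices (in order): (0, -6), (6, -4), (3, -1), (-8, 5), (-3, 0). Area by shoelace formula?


Shoelace sum: (0*(-4) - 6*(-6)) + (6*(-1) - 3*(-4)) + (3*5 - (-8)*(-1)) + ((-8)*0 - (-3)*5) + ((-3)*(-6) - 0*0)
= 82
Area = |82|/2 = 41

41


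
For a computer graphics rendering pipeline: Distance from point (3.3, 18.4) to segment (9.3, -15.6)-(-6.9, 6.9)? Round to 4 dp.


Project P onto AB: t = 1 (clamped to [0,1])
Closest point on segment: (-6.9, 6.9)
Distance: 15.3717

15.3717


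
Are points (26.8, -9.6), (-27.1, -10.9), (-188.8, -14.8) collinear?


Cross product: ((-27.1)-26.8)*((-14.8)-(-9.6)) - ((-10.9)-(-9.6))*((-188.8)-26.8)
= 0

Yes, collinear


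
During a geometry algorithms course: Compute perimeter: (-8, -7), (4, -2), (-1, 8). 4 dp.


Sides: (-8, -7)->(4, -2): sqrt(169) = 13, (4, -2)->(-1, 8): sqrt(125) = 11.18034, (-1, 8)->(-8, -7): sqrt(274) = 16.552945
Sum = 40.733285
Perimeter = 40.7333

40.7333


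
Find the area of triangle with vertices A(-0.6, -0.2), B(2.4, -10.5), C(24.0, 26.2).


Area = |x_A(y_B-y_C) + x_B(y_C-y_A) + x_C(y_A-y_B)|/2
= |22.02 + 63.36 + 247.2|/2
= 332.58/2 = 166.29

166.29


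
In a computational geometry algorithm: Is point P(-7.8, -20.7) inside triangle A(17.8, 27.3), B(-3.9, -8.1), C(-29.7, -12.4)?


Cross products: AB x AP = 135.36, BC x BP = 308.31, CA x CP = -1263.68
All same sign? no

No, outside


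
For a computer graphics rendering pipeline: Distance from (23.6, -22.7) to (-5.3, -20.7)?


dx=-28.9, dy=2
d^2 = (-28.9)^2 + 2^2 = 839.21
d = sqrt(839.21) = 28.9691

28.9691


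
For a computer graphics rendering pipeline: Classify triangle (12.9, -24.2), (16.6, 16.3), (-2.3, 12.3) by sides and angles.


Side lengths squared: AB^2=1653.94, BC^2=373.21, CA^2=1563.29
Sorted: [373.21, 1563.29, 1653.94]
By sides: Scalene, By angles: Acute

Scalene, Acute


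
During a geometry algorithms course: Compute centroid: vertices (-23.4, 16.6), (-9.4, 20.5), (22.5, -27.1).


Centroid = ((x_A+x_B+x_C)/3, (y_A+y_B+y_C)/3)
= (((-23.4)+(-9.4)+22.5)/3, (16.6+20.5+(-27.1))/3)
= (-3.4333, 3.3333)

(-3.4333, 3.3333)


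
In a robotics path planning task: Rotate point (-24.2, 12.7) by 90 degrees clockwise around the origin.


90° CW: (x,y) -> (y, -x)
(-24.2,12.7) -> (12.7, 24.2)

(12.7, 24.2)


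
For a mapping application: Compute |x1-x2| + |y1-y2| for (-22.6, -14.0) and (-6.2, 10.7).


|(-22.6)-(-6.2)| + |(-14)-10.7| = 16.4 + 24.7 = 41.1

41.1


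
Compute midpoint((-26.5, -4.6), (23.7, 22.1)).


M = (((-26.5)+23.7)/2, ((-4.6)+22.1)/2)
= (-1.4, 8.75)

(-1.4, 8.75)


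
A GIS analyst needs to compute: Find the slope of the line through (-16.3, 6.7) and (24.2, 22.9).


slope = (y2-y1)/(x2-x1) = (22.9-6.7)/(24.2-(-16.3)) = 16.2/40.5 = 0.4

0.4


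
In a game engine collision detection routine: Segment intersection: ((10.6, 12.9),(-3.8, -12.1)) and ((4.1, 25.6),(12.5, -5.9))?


Cross products: d1=98.07, d2=-565.53, d3=-345.38, d4=318.22
d1*d2 < 0 and d3*d4 < 0? yes

Yes, they intersect


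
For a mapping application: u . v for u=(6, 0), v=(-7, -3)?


u . v = u_x*v_x + u_y*v_y = 6*(-7) + 0*(-3)
= (-42) + 0 = -42

-42


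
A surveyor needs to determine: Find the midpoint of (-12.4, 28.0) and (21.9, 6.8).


M = (((-12.4)+21.9)/2, (28+6.8)/2)
= (4.75, 17.4)

(4.75, 17.4)


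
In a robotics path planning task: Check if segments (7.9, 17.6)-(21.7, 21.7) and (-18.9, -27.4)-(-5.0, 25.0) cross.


Cross products: d1=-778.82, d2=-1444.95, d3=-511.12, d4=155.01
d1*d2 < 0 and d3*d4 < 0? no

No, they don't intersect


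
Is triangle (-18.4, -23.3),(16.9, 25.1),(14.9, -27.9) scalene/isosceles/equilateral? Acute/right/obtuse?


Side lengths squared: AB^2=3588.65, BC^2=2813, CA^2=1130.05
Sorted: [1130.05, 2813, 3588.65]
By sides: Scalene, By angles: Acute

Scalene, Acute


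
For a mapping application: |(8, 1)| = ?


|u| = sqrt(8^2 + 1^2) = sqrt(65) = 8.0623

8.0623


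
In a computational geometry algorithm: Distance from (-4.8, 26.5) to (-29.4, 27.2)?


dx=-24.6, dy=0.7
d^2 = (-24.6)^2 + 0.7^2 = 605.65
d = sqrt(605.65) = 24.61

24.61


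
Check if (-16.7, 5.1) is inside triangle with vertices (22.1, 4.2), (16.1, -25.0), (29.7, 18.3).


Cross products: AB x AP = -1138.36, BC x BP = 1829.6, CA x CP = -553.92
All same sign? no

No, outside


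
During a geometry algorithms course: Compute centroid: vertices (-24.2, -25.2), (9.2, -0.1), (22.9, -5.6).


Centroid = ((x_A+x_B+x_C)/3, (y_A+y_B+y_C)/3)
= (((-24.2)+9.2+22.9)/3, ((-25.2)+(-0.1)+(-5.6))/3)
= (2.6333, -10.3)

(2.6333, -10.3)


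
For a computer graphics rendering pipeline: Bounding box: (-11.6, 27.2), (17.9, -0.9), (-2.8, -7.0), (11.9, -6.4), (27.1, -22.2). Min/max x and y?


x range: [-11.6, 27.1]
y range: [-22.2, 27.2]
Bounding box: (-11.6,-22.2) to (27.1,27.2)

(-11.6,-22.2) to (27.1,27.2)


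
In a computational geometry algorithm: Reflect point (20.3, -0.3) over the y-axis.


Reflection over y-axis: (x,y) -> (-x,y)
(20.3, -0.3) -> (-20.3, -0.3)

(-20.3, -0.3)


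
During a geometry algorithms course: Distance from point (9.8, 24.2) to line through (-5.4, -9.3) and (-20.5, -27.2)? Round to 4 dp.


|cross product| = 233.77
|line direction| = sqrt(548.42) = 23.4184
Distance = 233.77/sqrt(548.42) = 9.9823

9.9823


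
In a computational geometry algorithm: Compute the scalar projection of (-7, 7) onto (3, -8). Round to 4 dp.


u.v = -77, |v| = sqrt(73) = 8.544
Scalar projection = u.v / |v| = -77 / sqrt(73) = -9.0122

-9.0122


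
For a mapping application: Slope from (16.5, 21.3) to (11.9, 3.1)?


slope = (y2-y1)/(x2-x1) = (3.1-21.3)/(11.9-16.5) = (-18.2)/(-4.6) = 3.9565

3.9565


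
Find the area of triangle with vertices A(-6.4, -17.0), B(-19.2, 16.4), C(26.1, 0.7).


Area = |x_A(y_B-y_C) + x_B(y_C-y_A) + x_C(y_A-y_B)|/2
= |(-100.48) + (-339.84) + (-871.74)|/2
= 1312.06/2 = 656.03

656.03


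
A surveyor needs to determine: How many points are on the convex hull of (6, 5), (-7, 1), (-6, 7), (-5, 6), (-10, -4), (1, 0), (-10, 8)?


Convex hull vertices (CCW): (-10, -4), (1, 0), (6, 5), (-10, 8)
Count = 4

4


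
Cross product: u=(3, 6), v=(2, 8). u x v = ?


u x v = u_x*v_y - u_y*v_x = 3*8 - 6*2
= 24 - 12 = 12

12


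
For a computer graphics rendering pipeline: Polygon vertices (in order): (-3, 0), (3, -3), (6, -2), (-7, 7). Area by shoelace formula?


Shoelace sum: ((-3)*(-3) - 3*0) + (3*(-2) - 6*(-3)) + (6*7 - (-7)*(-2)) + ((-7)*0 - (-3)*7)
= 70
Area = |70|/2 = 35

35


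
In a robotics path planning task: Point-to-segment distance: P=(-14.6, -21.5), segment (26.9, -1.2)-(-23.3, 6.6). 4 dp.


Project P onto AB: t = 0.7459 (clamped to [0,1])
Closest point on segment: (-10.5419, 4.6177)
Distance: 26.4311

26.4311


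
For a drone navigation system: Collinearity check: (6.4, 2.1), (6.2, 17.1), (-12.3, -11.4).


Cross product: (6.2-6.4)*((-11.4)-2.1) - (17.1-2.1)*((-12.3)-6.4)
= 283.2

No, not collinear


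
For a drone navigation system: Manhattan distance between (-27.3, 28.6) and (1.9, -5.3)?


|(-27.3)-1.9| + |28.6-(-5.3)| = 29.2 + 33.9 = 63.1

63.1


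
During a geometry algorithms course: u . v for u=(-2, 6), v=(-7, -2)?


u . v = u_x*v_x + u_y*v_y = (-2)*(-7) + 6*(-2)
= 14 + (-12) = 2

2


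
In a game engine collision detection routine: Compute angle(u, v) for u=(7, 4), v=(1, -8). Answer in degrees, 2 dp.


u.v = -25, |u| = sqrt(65) = 8.0623, |v| = sqrt(65) = 8.0623
cos(theta) = u.v/(|u||v|) = -25/sqrt(4225) = -0.384615
theta = acos(-0.384615) = 112.62 degrees

112.62 degrees


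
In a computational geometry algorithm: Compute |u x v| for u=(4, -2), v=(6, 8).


|u x v| = |4*8 - (-2)*6|
= |32 - (-12)| = 44

44


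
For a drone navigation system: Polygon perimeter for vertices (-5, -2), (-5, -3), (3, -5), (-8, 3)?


Sides: (-5, -2)->(-5, -3): sqrt(1) = 1, (-5, -3)->(3, -5): sqrt(68) = 8.246211, (3, -5)->(-8, 3): sqrt(185) = 13.601471, (-8, 3)->(-5, -2): sqrt(34) = 5.830952
Sum = 28.678634
Perimeter = 28.6786

28.6786


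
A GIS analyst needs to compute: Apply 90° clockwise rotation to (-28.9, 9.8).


90° CW: (x,y) -> (y, -x)
(-28.9,9.8) -> (9.8, 28.9)

(9.8, 28.9)


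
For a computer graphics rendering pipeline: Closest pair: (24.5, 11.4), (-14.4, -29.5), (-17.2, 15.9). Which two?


d(P0,P1) = 56.4448, d(P0,P2) = 41.9421, d(P1,P2) = 45.4863
Closest: P0 and P2

Closest pair: (24.5, 11.4) and (-17.2, 15.9), distance = 41.9421


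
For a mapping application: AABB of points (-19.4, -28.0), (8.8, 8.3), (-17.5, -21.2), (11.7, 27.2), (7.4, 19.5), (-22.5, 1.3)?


x range: [-22.5, 11.7]
y range: [-28, 27.2]
Bounding box: (-22.5,-28) to (11.7,27.2)

(-22.5,-28) to (11.7,27.2)


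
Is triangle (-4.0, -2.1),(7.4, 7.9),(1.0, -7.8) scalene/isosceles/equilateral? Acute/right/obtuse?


Side lengths squared: AB^2=229.96, BC^2=287.45, CA^2=57.49
Sorted: [57.49, 229.96, 287.45]
By sides: Scalene, By angles: Right

Scalene, Right


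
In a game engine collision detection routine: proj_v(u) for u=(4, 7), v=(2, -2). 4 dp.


u.v = -6, |v| = sqrt(8) = 2.8284
Scalar projection = u.v / |v| = -6 / sqrt(8) = -2.1213

-2.1213


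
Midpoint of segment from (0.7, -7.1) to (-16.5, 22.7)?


M = ((0.7+(-16.5))/2, ((-7.1)+22.7)/2)
= (-7.9, 7.8)

(-7.9, 7.8)


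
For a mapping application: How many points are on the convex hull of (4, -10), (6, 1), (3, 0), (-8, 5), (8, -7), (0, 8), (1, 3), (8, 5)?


Convex hull vertices (CCW): (-8, 5), (4, -10), (8, -7), (8, 5), (0, 8)
Count = 5

5


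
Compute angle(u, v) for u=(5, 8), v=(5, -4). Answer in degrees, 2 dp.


u.v = -7, |u| = sqrt(89) = 9.434, |v| = sqrt(41) = 6.4031
cos(theta) = u.v/(|u||v|) = -7/sqrt(3649) = -0.115881
theta = acos(-0.115881) = 96.65 degrees

96.65 degrees


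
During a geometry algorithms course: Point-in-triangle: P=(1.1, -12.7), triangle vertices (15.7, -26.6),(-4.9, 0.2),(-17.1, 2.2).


Cross products: AB x AP = 104.94, BC x BP = 145.38, CA x CP = 35.44
All same sign? yes

Yes, inside


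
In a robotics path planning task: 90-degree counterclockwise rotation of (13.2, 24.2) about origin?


90° CCW: (x,y) -> (-y, x)
(13.2,24.2) -> (-24.2, 13.2)

(-24.2, 13.2)


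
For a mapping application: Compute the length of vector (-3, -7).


|u| = sqrt((-3)^2 + (-7)^2) = sqrt(58) = 7.6158

7.6158


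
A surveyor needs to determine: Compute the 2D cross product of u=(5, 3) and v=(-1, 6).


u x v = u_x*v_y - u_y*v_x = 5*6 - 3*(-1)
= 30 - (-3) = 33

33


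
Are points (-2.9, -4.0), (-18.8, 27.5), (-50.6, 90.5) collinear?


Cross product: ((-18.8)-(-2.9))*(90.5-(-4)) - (27.5-(-4))*((-50.6)-(-2.9))
= 0

Yes, collinear


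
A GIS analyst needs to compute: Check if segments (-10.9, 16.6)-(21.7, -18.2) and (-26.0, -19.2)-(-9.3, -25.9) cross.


Cross products: d1=699.03, d2=336.29, d3=-1692.56, d4=-1329.82
d1*d2 < 0 and d3*d4 < 0? no

No, they don't intersect


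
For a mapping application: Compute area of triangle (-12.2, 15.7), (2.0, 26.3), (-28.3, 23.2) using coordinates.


Area = |x_A(y_B-y_C) + x_B(y_C-y_A) + x_C(y_A-y_B)|/2
= |(-37.82) + 15 + 299.98|/2
= 277.16/2 = 138.58

138.58


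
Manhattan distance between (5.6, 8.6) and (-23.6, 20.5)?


|5.6-(-23.6)| + |8.6-20.5| = 29.2 + 11.9 = 41.1

41.1


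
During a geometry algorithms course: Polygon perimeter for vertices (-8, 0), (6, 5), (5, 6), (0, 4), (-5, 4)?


Sides: (-8, 0)->(6, 5): sqrt(221) = 14.866069, (6, 5)->(5, 6): sqrt(2) = 1.414214, (5, 6)->(0, 4): sqrt(29) = 5.385165, (0, 4)->(-5, 4): sqrt(25) = 5, (-5, 4)->(-8, 0): sqrt(25) = 5
Sum = 31.665448
Perimeter = 31.6654

31.6654


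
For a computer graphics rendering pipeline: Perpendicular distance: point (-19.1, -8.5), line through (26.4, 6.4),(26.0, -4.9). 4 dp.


|cross product| = 508.19
|line direction| = sqrt(127.85) = 11.3071
Distance = 508.19/sqrt(127.85) = 44.9444

44.9444


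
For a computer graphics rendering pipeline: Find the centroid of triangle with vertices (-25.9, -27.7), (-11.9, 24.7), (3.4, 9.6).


Centroid = ((x_A+x_B+x_C)/3, (y_A+y_B+y_C)/3)
= (((-25.9)+(-11.9)+3.4)/3, ((-27.7)+24.7+9.6)/3)
= (-11.4667, 2.2)

(-11.4667, 2.2)


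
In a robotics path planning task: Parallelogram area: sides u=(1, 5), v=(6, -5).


|u x v| = |1*(-5) - 5*6|
= |(-5) - 30| = 35

35


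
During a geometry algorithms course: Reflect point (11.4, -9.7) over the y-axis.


Reflection over y-axis: (x,y) -> (-x,y)
(11.4, -9.7) -> (-11.4, -9.7)

(-11.4, -9.7)


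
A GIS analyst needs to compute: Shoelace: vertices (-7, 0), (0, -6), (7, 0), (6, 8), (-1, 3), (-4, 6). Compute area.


Shoelace sum: ((-7)*(-6) - 0*0) + (0*0 - 7*(-6)) + (7*8 - 6*0) + (6*3 - (-1)*8) + ((-1)*6 - (-4)*3) + ((-4)*0 - (-7)*6)
= 214
Area = |214|/2 = 107

107


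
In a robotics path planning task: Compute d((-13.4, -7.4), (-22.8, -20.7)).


dx=-9.4, dy=-13.3
d^2 = (-9.4)^2 + (-13.3)^2 = 265.25
d = sqrt(265.25) = 16.2865

16.2865


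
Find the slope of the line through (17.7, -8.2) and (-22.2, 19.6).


slope = (y2-y1)/(x2-x1) = (19.6-(-8.2))/((-22.2)-17.7) = 27.8/(-39.9) = -0.6967

-0.6967


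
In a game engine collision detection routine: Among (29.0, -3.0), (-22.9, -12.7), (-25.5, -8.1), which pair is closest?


d(P0,P1) = 52.7987, d(P0,P2) = 54.7381, d(P1,P2) = 5.2839
Closest: P1 and P2

Closest pair: (-22.9, -12.7) and (-25.5, -8.1), distance = 5.2839


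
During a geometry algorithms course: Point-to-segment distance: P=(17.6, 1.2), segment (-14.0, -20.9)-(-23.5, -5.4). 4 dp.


Project P onto AB: t = 0.1281 (clamped to [0,1])
Closest point on segment: (-15.2173, -18.9138)
Distance: 38.4908

38.4908


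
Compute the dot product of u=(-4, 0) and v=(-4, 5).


u . v = u_x*v_x + u_y*v_y = (-4)*(-4) + 0*5
= 16 + 0 = 16

16


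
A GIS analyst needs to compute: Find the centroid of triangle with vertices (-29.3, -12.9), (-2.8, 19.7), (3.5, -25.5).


Centroid = ((x_A+x_B+x_C)/3, (y_A+y_B+y_C)/3)
= (((-29.3)+(-2.8)+3.5)/3, ((-12.9)+19.7+(-25.5))/3)
= (-9.5333, -6.2333)

(-9.5333, -6.2333)


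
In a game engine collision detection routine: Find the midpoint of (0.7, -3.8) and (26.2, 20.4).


M = ((0.7+26.2)/2, ((-3.8)+20.4)/2)
= (13.45, 8.3)

(13.45, 8.3)


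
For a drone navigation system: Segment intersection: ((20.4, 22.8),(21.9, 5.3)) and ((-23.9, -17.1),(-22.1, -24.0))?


Cross products: d1=377.49, d2=356.34, d3=-835.1, d4=-813.95
d1*d2 < 0 and d3*d4 < 0? no

No, they don't intersect


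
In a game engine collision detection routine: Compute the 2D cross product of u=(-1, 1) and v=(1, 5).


u x v = u_x*v_y - u_y*v_x = (-1)*5 - 1*1
= (-5) - 1 = -6

-6


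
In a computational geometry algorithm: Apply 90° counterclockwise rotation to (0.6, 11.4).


90° CCW: (x,y) -> (-y, x)
(0.6,11.4) -> (-11.4, 0.6)

(-11.4, 0.6)


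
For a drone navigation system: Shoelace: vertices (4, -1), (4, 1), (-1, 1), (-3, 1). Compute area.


Shoelace sum: (4*1 - 4*(-1)) + (4*1 - (-1)*1) + ((-1)*1 - (-3)*1) + ((-3)*(-1) - 4*1)
= 14
Area = |14|/2 = 7

7


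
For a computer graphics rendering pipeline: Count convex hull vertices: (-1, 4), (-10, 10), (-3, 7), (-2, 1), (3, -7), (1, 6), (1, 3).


Convex hull vertices (CCW): (-10, 10), (3, -7), (1, 6)
Count = 3

3


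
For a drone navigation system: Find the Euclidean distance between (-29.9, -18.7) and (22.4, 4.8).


dx=52.3, dy=23.5
d^2 = 52.3^2 + 23.5^2 = 3287.54
d = sqrt(3287.54) = 57.3371

57.3371


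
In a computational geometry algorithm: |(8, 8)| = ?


|u| = sqrt(8^2 + 8^2) = sqrt(128) = 11.3137

11.3137


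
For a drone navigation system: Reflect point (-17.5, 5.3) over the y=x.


Reflection over y=x: (x,y) -> (y,x)
(-17.5, 5.3) -> (5.3, -17.5)

(5.3, -17.5)


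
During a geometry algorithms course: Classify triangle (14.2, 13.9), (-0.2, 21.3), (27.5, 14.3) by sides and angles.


Side lengths squared: AB^2=262.12, BC^2=816.29, CA^2=177.05
Sorted: [177.05, 262.12, 816.29]
By sides: Scalene, By angles: Obtuse

Scalene, Obtuse


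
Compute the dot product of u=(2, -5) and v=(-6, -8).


u . v = u_x*v_x + u_y*v_y = 2*(-6) + (-5)*(-8)
= (-12) + 40 = 28

28


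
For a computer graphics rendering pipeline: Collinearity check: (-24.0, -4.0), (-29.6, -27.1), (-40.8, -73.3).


Cross product: ((-29.6)-(-24))*((-73.3)-(-4)) - ((-27.1)-(-4))*((-40.8)-(-24))
= 0

Yes, collinear


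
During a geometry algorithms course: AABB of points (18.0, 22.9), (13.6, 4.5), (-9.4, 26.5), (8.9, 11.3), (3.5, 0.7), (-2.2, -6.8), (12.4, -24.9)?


x range: [-9.4, 18]
y range: [-24.9, 26.5]
Bounding box: (-9.4,-24.9) to (18,26.5)

(-9.4,-24.9) to (18,26.5)


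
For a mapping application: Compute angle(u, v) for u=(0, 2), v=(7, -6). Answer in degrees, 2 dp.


u.v = -12, |u| = sqrt(4) = 2, |v| = sqrt(85) = 9.2195
cos(theta) = u.v/(|u||v|) = -12/sqrt(340) = -0.650791
theta = acos(-0.650791) = 130.6 degrees

130.6 degrees


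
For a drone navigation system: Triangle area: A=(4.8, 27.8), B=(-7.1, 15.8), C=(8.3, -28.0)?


Area = |x_A(y_B-y_C) + x_B(y_C-y_A) + x_C(y_A-y_B)|/2
= |210.24 + 396.18 + 99.6|/2
= 706.02/2 = 353.01

353.01


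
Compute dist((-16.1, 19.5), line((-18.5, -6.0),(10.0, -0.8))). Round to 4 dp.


|cross product| = 714.27
|line direction| = sqrt(839.29) = 28.9705
Distance = 714.27/sqrt(839.29) = 24.6551

24.6551


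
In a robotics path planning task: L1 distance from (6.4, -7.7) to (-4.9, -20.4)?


|6.4-(-4.9)| + |(-7.7)-(-20.4)| = 11.3 + 12.7 = 24

24


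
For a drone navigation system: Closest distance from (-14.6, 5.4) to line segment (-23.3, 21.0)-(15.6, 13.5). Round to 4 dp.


Project P onto AB: t = 0.2902 (clamped to [0,1])
Closest point on segment: (-12.0119, 18.8236)
Distance: 13.6708

13.6708


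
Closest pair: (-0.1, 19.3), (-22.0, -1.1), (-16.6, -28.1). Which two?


d(P0,P1) = 29.9294, d(P0,P2) = 50.1897, d(P1,P2) = 27.5347
Closest: P1 and P2

Closest pair: (-22.0, -1.1) and (-16.6, -28.1), distance = 27.5347


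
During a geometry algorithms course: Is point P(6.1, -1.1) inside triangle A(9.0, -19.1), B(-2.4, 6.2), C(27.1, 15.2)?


Cross products: AB x AP = -131.83, BC x BP = -291.85, CA x CP = -425.27
All same sign? yes

Yes, inside


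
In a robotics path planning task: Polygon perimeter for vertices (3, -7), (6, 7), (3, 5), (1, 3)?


Sides: (3, -7)->(6, 7): sqrt(205) = 14.317821, (6, 7)->(3, 5): sqrt(13) = 3.605551, (3, 5)->(1, 3): sqrt(8) = 2.828427, (1, 3)->(3, -7): sqrt(104) = 10.198039
Sum = 30.949838
Perimeter = 30.9498

30.9498


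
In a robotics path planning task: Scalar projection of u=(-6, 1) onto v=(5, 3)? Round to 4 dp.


u.v = -27, |v| = sqrt(34) = 5.831
Scalar projection = u.v / |v| = -27 / sqrt(34) = -4.6305

-4.6305


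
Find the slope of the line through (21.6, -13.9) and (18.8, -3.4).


slope = (y2-y1)/(x2-x1) = ((-3.4)-(-13.9))/(18.8-21.6) = 10.5/(-2.8) = -3.75

-3.75
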